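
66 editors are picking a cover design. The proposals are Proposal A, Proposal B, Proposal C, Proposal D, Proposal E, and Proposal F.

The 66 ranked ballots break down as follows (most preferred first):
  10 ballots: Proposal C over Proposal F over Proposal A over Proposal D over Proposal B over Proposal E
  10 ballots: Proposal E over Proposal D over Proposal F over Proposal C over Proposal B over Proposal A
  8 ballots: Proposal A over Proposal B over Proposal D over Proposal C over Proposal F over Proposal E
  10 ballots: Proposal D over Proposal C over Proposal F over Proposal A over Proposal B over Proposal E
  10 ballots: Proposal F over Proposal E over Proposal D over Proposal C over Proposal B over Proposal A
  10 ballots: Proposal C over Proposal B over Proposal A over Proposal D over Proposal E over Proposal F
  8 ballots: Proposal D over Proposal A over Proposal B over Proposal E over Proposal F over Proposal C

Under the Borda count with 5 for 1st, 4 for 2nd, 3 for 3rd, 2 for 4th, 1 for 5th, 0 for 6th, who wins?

Proposal A: 10×3 + 10×0 + 8×5 + 10×2 + 10×0 + 10×3 + 8×4 = 152
Proposal B: 10×1 + 10×1 + 8×4 + 10×1 + 10×1 + 10×4 + 8×3 = 136
Proposal C: 10×5 + 10×2 + 8×2 + 10×4 + 10×2 + 10×5 + 8×0 = 196
Proposal D: 10×2 + 10×4 + 8×3 + 10×5 + 10×3 + 10×2 + 8×5 = 224
Proposal E: 10×0 + 10×5 + 8×0 + 10×0 + 10×4 + 10×1 + 8×2 = 116
Proposal F: 10×4 + 10×3 + 8×1 + 10×3 + 10×5 + 10×0 + 8×1 = 166

Proposal D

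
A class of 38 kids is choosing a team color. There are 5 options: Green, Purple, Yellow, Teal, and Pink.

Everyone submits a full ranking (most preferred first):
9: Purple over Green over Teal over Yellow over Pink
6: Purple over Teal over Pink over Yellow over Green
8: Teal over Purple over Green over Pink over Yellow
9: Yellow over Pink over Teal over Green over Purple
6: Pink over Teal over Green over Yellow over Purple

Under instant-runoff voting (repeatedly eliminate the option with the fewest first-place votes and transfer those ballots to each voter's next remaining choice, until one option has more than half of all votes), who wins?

Round 1: Green 0, Purple 15, Yellow 9, Teal 8, Pink 6. Green eliminated.
Round 2: Purple 15, Yellow 9, Teal 8, Pink 6. Pink eliminated.
Round 3: Purple 15, Yellow 9, Teal 14. Yellow eliminated.
Round 4: Purple 15, Teal 23. Teal has a majority (≥20).

Teal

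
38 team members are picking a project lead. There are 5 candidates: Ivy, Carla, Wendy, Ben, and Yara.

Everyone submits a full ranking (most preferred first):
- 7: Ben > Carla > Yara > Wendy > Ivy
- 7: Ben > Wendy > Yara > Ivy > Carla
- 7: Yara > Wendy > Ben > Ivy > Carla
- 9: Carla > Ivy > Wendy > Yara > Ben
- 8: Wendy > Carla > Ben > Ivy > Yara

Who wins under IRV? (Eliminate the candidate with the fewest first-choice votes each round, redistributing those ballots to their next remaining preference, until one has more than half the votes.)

Round 1: Ivy 0, Carla 9, Wendy 8, Ben 14, Yara 7. Ivy eliminated.
Round 2: Carla 9, Wendy 8, Ben 14, Yara 7. Yara eliminated.
Round 3: Carla 9, Wendy 15, Ben 14. Carla eliminated.
Round 4: Wendy 24, Ben 14. Wendy has a majority (≥20).

Wendy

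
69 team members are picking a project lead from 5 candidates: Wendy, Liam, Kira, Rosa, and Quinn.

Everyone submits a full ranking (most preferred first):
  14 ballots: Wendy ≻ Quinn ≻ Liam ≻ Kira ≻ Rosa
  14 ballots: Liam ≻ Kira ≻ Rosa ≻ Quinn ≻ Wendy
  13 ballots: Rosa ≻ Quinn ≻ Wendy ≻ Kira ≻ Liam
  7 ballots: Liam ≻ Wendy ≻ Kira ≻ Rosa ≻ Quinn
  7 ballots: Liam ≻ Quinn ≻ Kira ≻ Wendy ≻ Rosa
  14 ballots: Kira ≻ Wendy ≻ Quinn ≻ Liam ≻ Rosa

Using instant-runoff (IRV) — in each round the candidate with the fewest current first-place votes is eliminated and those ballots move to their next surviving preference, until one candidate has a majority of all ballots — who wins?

Wendy

Round 1: Wendy 14, Liam 28, Kira 14, Rosa 13, Quinn 0. Quinn eliminated.
Round 2: Wendy 14, Liam 28, Kira 14, Rosa 13. Rosa eliminated.
Round 3: Wendy 27, Liam 28, Kira 14. Kira eliminated.
Round 4: Wendy 41, Liam 28. Wendy has a majority (≥35).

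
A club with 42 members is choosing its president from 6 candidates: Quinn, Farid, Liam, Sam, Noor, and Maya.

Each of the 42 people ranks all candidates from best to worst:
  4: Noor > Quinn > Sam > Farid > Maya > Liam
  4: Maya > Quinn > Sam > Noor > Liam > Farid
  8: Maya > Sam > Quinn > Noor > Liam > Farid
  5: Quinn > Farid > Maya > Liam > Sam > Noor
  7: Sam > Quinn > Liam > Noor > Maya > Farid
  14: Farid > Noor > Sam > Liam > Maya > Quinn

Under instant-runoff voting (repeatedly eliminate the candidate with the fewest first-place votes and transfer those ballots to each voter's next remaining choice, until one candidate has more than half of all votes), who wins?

Quinn

Round 1: Quinn 5, Farid 14, Liam 0, Sam 7, Noor 4, Maya 12. Liam eliminated.
Round 2: Quinn 5, Farid 14, Sam 7, Noor 4, Maya 12. Noor eliminated.
Round 3: Quinn 9, Farid 14, Sam 7, Maya 12. Sam eliminated.
Round 4: Quinn 16, Farid 14, Maya 12. Maya eliminated.
Round 5: Quinn 28, Farid 14. Quinn has a majority (≥22).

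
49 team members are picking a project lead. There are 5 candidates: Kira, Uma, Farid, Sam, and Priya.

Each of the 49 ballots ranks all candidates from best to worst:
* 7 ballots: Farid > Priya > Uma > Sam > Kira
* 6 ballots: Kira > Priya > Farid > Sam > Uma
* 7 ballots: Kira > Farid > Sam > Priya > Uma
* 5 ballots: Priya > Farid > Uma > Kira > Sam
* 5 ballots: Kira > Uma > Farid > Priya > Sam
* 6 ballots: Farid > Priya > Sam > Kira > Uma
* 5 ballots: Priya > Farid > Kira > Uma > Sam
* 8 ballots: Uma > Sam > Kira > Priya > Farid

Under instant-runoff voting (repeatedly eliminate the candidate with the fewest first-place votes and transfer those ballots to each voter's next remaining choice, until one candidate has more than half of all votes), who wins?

Round 1: Kira 18, Uma 8, Farid 13, Sam 0, Priya 10. Sam eliminated.
Round 2: Kira 18, Uma 8, Farid 13, Priya 10. Uma eliminated.
Round 3: Kira 26, Farid 13, Priya 10. Kira has a majority (≥25).

Kira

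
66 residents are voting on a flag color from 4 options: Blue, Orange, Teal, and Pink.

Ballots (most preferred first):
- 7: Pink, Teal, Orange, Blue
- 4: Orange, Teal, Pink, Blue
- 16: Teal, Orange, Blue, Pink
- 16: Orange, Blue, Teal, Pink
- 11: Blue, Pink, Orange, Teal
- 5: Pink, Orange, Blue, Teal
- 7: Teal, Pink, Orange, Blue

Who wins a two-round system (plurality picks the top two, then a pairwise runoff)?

Round 1 first-place votes: Blue 11, Orange 20, Teal 23, Pink 12. Teal and Orange advance.
Runoff: Teal is ranked above Orange on 30 ballots, Orange above Teal on 36.

Orange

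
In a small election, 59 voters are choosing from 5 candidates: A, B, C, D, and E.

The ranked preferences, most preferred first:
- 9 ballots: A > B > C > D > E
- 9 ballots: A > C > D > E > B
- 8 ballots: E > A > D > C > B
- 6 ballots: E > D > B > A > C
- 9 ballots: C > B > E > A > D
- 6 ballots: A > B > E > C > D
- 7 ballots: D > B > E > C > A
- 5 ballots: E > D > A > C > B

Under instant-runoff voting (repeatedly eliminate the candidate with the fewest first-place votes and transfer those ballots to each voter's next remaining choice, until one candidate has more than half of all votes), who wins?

E

Round 1: A 24, B 0, C 9, D 7, E 19. B eliminated.
Round 2: A 24, C 9, D 7, E 19. D eliminated.
Round 3: A 24, C 9, E 26. C eliminated.
Round 4: A 24, E 35. E has a majority (≥30).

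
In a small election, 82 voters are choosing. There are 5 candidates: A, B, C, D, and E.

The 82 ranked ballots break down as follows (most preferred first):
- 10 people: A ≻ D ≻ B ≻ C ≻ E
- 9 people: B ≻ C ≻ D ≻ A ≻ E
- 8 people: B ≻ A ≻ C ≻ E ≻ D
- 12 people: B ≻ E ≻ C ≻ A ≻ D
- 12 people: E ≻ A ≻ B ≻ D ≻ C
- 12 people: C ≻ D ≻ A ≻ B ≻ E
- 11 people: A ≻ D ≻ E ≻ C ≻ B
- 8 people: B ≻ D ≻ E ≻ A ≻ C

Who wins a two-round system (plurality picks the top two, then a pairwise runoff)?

Round 1 first-place votes: A 21, B 37, C 12, D 0, E 12. B and A advance.
Runoff: B is ranked above A on 37 ballots, A above B on 45.

A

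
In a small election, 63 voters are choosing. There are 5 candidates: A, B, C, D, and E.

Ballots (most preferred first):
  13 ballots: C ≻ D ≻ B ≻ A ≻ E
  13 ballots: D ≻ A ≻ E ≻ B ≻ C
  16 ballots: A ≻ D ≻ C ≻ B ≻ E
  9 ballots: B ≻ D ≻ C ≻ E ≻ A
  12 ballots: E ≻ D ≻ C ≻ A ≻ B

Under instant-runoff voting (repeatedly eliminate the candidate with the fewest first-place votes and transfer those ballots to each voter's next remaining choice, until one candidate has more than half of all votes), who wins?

D

Round 1: A 16, B 9, C 13, D 13, E 12. B eliminated.
Round 2: A 16, C 13, D 22, E 12. E eliminated.
Round 3: A 16, C 13, D 34. D has a majority (≥32).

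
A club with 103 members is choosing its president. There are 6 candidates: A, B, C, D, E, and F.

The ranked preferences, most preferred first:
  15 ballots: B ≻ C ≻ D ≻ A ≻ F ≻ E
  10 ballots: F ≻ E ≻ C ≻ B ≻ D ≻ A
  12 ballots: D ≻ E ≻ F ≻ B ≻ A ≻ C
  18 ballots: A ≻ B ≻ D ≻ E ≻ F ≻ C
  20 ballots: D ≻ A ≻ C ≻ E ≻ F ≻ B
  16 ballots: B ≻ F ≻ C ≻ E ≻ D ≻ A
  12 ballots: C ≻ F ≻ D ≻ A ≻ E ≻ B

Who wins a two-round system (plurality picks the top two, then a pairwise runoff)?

Round 1 first-place votes: A 18, B 31, C 12, D 32, E 0, F 10. D and B advance.
Runoff: D is ranked above B on 44 ballots, B above D on 59.

B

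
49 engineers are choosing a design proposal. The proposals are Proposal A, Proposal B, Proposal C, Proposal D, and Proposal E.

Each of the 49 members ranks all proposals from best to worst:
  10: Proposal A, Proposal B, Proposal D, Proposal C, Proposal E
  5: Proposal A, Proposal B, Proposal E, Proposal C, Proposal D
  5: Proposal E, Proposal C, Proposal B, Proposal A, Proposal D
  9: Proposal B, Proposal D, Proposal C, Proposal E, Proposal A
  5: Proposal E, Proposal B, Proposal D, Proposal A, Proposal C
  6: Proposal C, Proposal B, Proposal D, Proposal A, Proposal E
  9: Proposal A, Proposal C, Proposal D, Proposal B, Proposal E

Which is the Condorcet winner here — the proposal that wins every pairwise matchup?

Proposal B vs Proposal A: 25–24
Proposal B vs Proposal C: 29–20
Proposal B vs Proposal D: 40–9
Proposal B vs Proposal E: 39–10
Proposal B beats every other proposal.

Proposal B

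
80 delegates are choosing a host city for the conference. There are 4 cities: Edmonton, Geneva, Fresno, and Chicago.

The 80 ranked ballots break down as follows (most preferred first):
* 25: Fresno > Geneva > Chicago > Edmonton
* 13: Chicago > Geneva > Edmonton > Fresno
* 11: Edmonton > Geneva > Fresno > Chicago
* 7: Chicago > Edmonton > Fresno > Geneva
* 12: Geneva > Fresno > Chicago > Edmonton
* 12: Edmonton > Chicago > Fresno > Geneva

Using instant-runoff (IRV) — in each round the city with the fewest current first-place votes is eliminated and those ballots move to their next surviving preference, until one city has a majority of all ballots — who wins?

Edmonton

Round 1: Edmonton 23, Geneva 12, Fresno 25, Chicago 20. Geneva eliminated.
Round 2: Edmonton 23, Fresno 37, Chicago 20. Chicago eliminated.
Round 3: Edmonton 43, Fresno 37. Edmonton has a majority (≥41).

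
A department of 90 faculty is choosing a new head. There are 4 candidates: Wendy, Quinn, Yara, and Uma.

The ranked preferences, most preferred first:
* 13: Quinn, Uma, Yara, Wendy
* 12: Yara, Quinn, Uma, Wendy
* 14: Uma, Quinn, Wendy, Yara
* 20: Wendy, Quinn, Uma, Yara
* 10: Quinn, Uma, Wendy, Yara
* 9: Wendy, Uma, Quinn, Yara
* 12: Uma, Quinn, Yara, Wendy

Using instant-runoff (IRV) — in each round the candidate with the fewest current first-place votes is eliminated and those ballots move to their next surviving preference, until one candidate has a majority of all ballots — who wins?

Quinn

Round 1: Wendy 29, Quinn 23, Yara 12, Uma 26. Yara eliminated.
Round 2: Wendy 29, Quinn 35, Uma 26. Uma eliminated.
Round 3: Wendy 29, Quinn 61. Quinn has a majority (≥46).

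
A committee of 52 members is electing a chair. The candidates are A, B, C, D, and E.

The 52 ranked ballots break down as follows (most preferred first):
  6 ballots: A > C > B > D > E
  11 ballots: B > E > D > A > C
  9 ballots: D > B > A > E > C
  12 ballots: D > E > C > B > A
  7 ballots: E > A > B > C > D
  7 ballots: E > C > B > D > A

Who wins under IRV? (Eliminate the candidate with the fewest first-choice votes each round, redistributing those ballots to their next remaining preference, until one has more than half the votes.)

B

Round 1: A 6, B 11, C 0, D 21, E 14. C eliminated.
Round 2: A 6, B 11, D 21, E 14. A eliminated.
Round 3: B 17, D 21, E 14. E eliminated.
Round 4: B 31, D 21. B has a majority (≥27).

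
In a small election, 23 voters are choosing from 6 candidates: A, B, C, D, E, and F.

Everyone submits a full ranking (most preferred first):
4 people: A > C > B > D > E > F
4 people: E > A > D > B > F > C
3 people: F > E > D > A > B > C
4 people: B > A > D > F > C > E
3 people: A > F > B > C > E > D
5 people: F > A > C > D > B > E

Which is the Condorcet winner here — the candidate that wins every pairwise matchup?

A vs B: 19–4
A vs C: 23–0
A vs D: 20–3
A vs E: 16–7
A vs F: 15–8
A beats every other candidate.

A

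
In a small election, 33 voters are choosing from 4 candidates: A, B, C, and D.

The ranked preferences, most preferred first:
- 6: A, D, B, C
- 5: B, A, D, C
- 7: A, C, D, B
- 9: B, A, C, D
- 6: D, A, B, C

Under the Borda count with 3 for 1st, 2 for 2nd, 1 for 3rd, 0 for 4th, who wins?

A

A: 6×3 + 5×2 + 7×3 + 9×2 + 6×2 = 79
B: 6×1 + 5×3 + 7×0 + 9×3 + 6×1 = 54
C: 6×0 + 5×0 + 7×2 + 9×1 + 6×0 = 23
D: 6×2 + 5×1 + 7×1 + 9×0 + 6×3 = 42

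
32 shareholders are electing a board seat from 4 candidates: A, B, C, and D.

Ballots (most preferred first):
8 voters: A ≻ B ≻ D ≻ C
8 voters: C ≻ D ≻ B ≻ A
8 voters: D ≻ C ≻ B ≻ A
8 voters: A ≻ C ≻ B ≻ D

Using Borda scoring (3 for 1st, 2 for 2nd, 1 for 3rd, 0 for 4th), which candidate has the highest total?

A: 8×3 + 8×0 + 8×0 + 8×3 = 48
B: 8×2 + 8×1 + 8×1 + 8×1 = 40
C: 8×0 + 8×3 + 8×2 + 8×2 = 56
D: 8×1 + 8×2 + 8×3 + 8×0 = 48

C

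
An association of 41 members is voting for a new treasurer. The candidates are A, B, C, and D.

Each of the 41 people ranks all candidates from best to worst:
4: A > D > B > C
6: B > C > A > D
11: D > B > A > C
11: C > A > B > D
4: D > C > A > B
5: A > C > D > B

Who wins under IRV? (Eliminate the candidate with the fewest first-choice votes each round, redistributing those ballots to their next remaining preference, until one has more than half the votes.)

Round 1: A 9, B 6, C 11, D 15. B eliminated.
Round 2: A 9, C 17, D 15. A eliminated.
Round 3: C 22, D 19. C has a majority (≥21).

C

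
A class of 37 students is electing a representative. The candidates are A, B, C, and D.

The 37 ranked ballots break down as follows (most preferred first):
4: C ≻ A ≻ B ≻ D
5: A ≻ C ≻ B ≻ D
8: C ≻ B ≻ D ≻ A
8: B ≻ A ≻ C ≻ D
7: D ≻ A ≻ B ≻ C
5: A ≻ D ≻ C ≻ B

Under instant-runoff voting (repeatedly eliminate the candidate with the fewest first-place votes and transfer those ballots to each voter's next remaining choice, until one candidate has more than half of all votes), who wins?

Round 1: A 10, B 8, C 12, D 7. D eliminated.
Round 2: A 17, B 8, C 12. B eliminated.
Round 3: A 25, C 12. A has a majority (≥19).

A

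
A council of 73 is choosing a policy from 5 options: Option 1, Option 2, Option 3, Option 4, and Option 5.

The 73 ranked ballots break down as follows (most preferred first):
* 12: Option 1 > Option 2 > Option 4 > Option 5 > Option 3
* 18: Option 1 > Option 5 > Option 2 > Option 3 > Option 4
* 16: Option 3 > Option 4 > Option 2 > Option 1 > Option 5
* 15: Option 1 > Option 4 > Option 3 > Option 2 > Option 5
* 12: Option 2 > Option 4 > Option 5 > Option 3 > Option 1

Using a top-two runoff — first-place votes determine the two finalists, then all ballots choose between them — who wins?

Round 1 first-place votes: Option 1 45, Option 2 12, Option 3 16, Option 4 0, Option 5 0. Option 1 and Option 3 advance.
Runoff: Option 1 is ranked above Option 3 on 45 ballots, Option 3 above Option 1 on 28.

Option 1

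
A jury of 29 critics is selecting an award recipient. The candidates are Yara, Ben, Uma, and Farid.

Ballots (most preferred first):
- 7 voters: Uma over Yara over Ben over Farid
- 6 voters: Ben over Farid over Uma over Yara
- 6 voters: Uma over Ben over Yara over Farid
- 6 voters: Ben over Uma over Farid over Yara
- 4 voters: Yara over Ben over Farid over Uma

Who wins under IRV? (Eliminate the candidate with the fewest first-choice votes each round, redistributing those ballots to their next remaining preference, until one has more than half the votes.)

Ben

Round 1: Yara 4, Ben 12, Uma 13, Farid 0. Farid eliminated.
Round 2: Yara 4, Ben 12, Uma 13. Yara eliminated.
Round 3: Ben 16, Uma 13. Ben has a majority (≥15).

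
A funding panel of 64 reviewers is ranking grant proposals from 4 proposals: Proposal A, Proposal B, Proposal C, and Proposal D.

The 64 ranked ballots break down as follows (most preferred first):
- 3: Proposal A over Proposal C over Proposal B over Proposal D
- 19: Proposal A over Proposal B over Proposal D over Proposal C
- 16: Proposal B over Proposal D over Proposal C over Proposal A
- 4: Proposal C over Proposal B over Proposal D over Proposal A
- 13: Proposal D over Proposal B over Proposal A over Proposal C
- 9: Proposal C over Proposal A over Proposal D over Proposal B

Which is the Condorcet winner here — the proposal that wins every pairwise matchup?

Proposal B

Proposal B vs Proposal A: 33–31
Proposal B vs Proposal C: 48–16
Proposal B vs Proposal D: 42–22
Proposal B beats every other proposal.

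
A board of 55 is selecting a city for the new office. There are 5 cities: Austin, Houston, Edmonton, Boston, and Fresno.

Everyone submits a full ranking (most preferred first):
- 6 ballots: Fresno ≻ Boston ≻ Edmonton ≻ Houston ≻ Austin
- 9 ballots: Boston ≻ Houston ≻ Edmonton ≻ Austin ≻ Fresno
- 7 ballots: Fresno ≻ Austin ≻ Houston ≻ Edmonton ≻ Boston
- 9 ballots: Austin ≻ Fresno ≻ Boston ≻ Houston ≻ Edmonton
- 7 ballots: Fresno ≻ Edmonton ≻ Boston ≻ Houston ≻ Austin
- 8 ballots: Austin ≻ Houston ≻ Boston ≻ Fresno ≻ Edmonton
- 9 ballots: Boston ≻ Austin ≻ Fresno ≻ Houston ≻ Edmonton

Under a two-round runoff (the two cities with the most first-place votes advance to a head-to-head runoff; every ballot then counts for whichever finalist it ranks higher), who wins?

Round 1 first-place votes: Austin 17, Houston 0, Edmonton 0, Boston 18, Fresno 20. Fresno and Boston advance.
Runoff: Fresno is ranked above Boston on 29 ballots, Boston above Fresno on 26.

Fresno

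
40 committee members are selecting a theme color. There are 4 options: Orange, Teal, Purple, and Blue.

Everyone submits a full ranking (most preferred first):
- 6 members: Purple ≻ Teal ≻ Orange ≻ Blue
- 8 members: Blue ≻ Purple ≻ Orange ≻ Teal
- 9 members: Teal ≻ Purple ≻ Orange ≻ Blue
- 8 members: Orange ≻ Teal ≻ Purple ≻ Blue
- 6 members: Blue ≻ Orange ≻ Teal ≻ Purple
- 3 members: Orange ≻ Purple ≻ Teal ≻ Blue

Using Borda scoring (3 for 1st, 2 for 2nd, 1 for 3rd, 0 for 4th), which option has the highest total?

Orange

Orange: 6×1 + 8×1 + 9×1 + 8×3 + 6×2 + 3×3 = 68
Teal: 6×2 + 8×0 + 9×3 + 8×2 + 6×1 + 3×1 = 64
Purple: 6×3 + 8×2 + 9×2 + 8×1 + 6×0 + 3×2 = 66
Blue: 6×0 + 8×3 + 9×0 + 8×0 + 6×3 + 3×0 = 42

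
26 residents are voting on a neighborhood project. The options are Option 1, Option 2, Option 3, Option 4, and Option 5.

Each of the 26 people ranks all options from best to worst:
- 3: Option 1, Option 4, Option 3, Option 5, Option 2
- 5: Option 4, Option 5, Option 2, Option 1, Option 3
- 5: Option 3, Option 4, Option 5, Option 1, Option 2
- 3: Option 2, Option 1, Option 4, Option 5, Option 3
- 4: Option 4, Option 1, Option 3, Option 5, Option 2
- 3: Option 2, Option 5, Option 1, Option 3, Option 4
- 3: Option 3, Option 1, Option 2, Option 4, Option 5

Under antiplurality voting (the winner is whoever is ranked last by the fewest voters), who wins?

Option 1

Last-place votes: Option 1 0, Option 2 12, Option 3 8, Option 4 3, Option 5 3.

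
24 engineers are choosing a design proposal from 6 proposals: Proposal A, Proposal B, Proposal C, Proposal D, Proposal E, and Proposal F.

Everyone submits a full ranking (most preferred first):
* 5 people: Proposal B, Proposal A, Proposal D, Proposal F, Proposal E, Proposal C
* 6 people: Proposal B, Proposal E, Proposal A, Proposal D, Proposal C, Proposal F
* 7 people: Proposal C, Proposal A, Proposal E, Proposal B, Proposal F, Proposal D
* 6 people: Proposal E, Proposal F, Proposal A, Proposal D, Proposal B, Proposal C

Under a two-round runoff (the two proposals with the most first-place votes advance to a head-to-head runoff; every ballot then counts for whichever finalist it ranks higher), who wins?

Proposal B

Round 1 first-place votes: Proposal A 0, Proposal B 11, Proposal C 7, Proposal D 0, Proposal E 6, Proposal F 0. Proposal B and Proposal C advance.
Runoff: Proposal B is ranked above Proposal C on 17 ballots, Proposal C above Proposal B on 7.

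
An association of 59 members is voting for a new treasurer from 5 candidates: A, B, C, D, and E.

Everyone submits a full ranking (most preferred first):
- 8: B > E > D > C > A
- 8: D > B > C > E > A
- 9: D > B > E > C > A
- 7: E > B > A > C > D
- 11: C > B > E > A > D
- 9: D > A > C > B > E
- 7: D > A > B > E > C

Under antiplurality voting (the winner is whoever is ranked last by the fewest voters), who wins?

Last-place votes: A 25, B 0, C 7, D 18, E 9.

B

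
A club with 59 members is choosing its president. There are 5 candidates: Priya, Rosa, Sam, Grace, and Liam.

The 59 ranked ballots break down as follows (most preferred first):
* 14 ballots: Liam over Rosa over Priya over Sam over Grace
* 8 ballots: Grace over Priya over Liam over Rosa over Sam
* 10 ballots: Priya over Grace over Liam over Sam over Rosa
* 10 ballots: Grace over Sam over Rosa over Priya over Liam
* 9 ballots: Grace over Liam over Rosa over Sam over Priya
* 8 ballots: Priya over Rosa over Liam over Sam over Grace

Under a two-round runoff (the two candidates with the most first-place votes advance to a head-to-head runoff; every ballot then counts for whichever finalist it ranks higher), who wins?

Round 1 first-place votes: Priya 18, Rosa 0, Sam 0, Grace 27, Liam 14. Grace and Priya advance.
Runoff: Grace is ranked above Priya on 27 ballots, Priya above Grace on 32.

Priya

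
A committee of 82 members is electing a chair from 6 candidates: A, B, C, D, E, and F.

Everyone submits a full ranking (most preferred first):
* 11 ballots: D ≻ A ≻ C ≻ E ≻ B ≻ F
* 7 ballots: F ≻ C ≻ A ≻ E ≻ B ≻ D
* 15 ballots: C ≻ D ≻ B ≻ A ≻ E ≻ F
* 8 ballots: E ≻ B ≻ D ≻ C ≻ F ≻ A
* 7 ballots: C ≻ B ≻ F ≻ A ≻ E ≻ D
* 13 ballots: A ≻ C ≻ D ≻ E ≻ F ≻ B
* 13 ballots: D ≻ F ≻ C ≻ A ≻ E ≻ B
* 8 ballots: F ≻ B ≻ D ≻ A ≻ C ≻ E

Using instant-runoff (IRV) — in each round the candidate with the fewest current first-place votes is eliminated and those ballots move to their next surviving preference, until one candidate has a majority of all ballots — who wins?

C

Round 1: A 13, B 0, C 22, D 24, E 8, F 15. B eliminated.
Round 2: A 13, C 22, D 24, E 8, F 15. E eliminated.
Round 3: A 13, C 22, D 32, F 15. A eliminated.
Round 4: C 35, D 32, F 15. F eliminated.
Round 5: C 42, D 40. C has a majority (≥42).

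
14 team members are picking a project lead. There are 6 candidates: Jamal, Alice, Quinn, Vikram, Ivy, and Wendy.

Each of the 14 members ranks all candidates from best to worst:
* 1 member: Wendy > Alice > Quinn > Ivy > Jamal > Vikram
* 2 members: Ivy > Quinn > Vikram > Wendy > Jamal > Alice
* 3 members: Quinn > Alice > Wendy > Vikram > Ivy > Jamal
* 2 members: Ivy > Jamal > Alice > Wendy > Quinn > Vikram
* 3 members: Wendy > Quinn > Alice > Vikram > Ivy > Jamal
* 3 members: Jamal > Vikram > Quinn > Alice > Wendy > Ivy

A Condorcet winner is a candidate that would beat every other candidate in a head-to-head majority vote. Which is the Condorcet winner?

Quinn vs Jamal: 9–5
Quinn vs Alice: 11–3
Quinn vs Vikram: 11–3
Quinn vs Ivy: 10–4
Quinn vs Wendy: 8–6
Quinn beats every other candidate.

Quinn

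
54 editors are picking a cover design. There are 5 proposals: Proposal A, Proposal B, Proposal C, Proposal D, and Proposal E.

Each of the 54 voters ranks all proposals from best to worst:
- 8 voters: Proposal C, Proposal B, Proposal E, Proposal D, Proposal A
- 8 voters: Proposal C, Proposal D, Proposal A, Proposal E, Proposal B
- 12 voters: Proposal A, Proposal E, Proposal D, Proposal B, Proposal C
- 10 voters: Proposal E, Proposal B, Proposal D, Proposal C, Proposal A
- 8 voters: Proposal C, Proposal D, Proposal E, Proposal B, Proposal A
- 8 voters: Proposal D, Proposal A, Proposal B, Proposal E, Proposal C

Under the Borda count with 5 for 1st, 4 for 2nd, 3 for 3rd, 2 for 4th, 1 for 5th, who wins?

Proposal D

Proposal A: 8×1 + 8×3 + 12×5 + 10×1 + 8×1 + 8×4 = 142
Proposal B: 8×4 + 8×1 + 12×2 + 10×4 + 8×2 + 8×3 = 144
Proposal C: 8×5 + 8×5 + 12×1 + 10×2 + 8×5 + 8×1 = 160
Proposal D: 8×2 + 8×4 + 12×3 + 10×3 + 8×4 + 8×5 = 186
Proposal E: 8×3 + 8×2 + 12×4 + 10×5 + 8×3 + 8×2 = 178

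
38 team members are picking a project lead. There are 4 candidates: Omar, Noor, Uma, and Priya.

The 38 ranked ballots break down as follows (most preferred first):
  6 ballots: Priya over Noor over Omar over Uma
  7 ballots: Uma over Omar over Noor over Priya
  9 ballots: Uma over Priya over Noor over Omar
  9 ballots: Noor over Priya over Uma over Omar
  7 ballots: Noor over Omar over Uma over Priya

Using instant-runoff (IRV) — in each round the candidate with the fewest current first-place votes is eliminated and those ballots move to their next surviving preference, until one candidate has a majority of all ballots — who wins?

Round 1: Omar 0, Noor 16, Uma 16, Priya 6. Omar eliminated.
Round 2: Noor 16, Uma 16, Priya 6. Priya eliminated.
Round 3: Noor 22, Uma 16. Noor has a majority (≥20).

Noor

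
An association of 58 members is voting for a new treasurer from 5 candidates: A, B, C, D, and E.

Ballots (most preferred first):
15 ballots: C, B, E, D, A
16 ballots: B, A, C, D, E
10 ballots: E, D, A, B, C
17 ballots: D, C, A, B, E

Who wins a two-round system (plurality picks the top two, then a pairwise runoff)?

B

Round 1 first-place votes: A 0, B 16, C 15, D 17, E 10. D and B advance.
Runoff: D is ranked above B on 27 ballots, B above D on 31.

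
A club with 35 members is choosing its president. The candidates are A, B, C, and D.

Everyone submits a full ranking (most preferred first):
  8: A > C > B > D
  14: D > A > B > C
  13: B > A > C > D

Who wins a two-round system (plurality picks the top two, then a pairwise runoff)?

B

Round 1 first-place votes: A 8, B 13, C 0, D 14. D and B advance.
Runoff: D is ranked above B on 14 ballots, B above D on 21.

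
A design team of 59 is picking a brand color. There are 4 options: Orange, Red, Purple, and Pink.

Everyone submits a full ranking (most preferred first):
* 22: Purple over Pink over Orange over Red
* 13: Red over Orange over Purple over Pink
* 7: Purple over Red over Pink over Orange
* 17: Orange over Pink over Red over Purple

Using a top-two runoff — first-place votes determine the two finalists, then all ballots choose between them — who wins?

Round 1 first-place votes: Orange 17, Red 13, Purple 29, Pink 0. Purple and Orange advance.
Runoff: Purple is ranked above Orange on 29 ballots, Orange above Purple on 30.

Orange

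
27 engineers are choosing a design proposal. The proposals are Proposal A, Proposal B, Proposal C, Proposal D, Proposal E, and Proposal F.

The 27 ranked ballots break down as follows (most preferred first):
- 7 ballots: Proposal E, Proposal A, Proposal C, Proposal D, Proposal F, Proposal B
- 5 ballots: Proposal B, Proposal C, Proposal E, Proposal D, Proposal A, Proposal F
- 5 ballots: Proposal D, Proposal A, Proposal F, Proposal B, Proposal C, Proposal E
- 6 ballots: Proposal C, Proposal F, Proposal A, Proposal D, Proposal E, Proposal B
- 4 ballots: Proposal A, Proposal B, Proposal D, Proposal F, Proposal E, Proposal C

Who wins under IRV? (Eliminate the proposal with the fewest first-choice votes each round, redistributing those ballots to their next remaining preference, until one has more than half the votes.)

Proposal B

Round 1: Proposal A 4, Proposal B 5, Proposal C 6, Proposal D 5, Proposal E 7, Proposal F 0. Proposal F eliminated.
Round 2: Proposal A 4, Proposal B 5, Proposal C 6, Proposal D 5, Proposal E 7. Proposal A eliminated.
Round 3: Proposal B 9, Proposal C 6, Proposal D 5, Proposal E 7. Proposal D eliminated.
Round 4: Proposal B 14, Proposal C 6, Proposal E 7. Proposal B has a majority (≥14).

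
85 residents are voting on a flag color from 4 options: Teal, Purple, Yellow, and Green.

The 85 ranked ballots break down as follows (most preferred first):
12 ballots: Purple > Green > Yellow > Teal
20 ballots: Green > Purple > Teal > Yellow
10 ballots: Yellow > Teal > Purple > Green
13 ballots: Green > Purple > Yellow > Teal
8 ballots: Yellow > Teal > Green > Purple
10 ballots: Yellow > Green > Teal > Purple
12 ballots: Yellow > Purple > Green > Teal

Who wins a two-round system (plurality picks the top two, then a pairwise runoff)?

Green

Round 1 first-place votes: Teal 0, Purple 12, Yellow 40, Green 33. Yellow and Green advance.
Runoff: Yellow is ranked above Green on 40 ballots, Green above Yellow on 45.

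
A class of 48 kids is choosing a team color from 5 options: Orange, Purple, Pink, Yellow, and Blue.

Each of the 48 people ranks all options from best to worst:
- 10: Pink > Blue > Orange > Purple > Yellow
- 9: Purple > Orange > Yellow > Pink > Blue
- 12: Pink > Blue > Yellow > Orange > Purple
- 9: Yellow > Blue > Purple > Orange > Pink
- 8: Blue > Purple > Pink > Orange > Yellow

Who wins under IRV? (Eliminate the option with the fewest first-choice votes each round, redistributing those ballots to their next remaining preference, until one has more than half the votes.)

Round 1: Orange 0, Purple 9, Pink 22, Yellow 9, Blue 8. Orange eliminated.
Round 2: Purple 9, Pink 22, Yellow 9, Blue 8. Blue eliminated.
Round 3: Purple 17, Pink 22, Yellow 9. Yellow eliminated.
Round 4: Purple 26, Pink 22. Purple has a majority (≥25).

Purple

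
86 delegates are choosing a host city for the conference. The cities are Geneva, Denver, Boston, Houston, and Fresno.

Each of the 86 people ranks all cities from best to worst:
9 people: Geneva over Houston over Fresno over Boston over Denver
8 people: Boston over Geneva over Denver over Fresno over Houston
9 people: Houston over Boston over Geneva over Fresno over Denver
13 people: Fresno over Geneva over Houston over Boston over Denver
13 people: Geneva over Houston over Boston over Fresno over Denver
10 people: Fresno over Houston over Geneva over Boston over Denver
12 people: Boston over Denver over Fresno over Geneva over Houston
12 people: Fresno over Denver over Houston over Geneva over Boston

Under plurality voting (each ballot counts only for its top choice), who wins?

First-place votes: Geneva 22, Denver 0, Boston 20, Houston 9, Fresno 35.

Fresno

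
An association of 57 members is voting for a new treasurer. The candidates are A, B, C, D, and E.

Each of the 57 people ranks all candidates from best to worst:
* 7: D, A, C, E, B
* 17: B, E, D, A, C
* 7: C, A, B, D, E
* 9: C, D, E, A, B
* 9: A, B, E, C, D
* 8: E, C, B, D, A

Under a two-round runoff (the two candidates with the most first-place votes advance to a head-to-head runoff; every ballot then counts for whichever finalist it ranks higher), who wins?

C

Round 1 first-place votes: A 9, B 17, C 16, D 7, E 8. B and C advance.
Runoff: B is ranked above C on 26 ballots, C above B on 31.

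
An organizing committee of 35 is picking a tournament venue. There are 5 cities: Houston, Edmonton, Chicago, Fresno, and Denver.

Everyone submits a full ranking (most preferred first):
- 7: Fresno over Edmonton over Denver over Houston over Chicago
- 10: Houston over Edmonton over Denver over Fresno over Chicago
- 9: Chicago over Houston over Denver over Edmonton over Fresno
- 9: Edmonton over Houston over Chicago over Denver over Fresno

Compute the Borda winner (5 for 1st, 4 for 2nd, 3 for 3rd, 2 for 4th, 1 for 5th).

Houston: 7×2 + 10×5 + 9×4 + 9×4 = 136
Edmonton: 7×4 + 10×4 + 9×2 + 9×5 = 131
Chicago: 7×1 + 10×1 + 9×5 + 9×3 = 89
Fresno: 7×5 + 10×2 + 9×1 + 9×1 = 73
Denver: 7×3 + 10×3 + 9×3 + 9×2 = 96

Houston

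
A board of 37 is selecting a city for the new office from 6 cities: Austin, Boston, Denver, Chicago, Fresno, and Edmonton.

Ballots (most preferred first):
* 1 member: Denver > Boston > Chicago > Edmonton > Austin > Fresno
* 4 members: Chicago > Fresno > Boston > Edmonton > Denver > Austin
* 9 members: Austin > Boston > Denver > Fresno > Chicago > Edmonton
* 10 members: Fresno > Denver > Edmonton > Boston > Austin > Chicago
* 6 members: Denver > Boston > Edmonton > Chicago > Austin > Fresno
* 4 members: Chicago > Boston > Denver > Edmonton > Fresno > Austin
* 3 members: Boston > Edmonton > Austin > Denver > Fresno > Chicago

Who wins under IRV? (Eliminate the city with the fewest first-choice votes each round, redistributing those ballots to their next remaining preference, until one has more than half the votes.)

Round 1: Austin 9, Boston 3, Denver 7, Chicago 8, Fresno 10, Edmonton 0. Edmonton eliminated.
Round 2: Austin 9, Boston 3, Denver 7, Chicago 8, Fresno 10. Boston eliminated.
Round 3: Austin 12, Denver 7, Chicago 8, Fresno 10. Denver eliminated.
Round 4: Austin 12, Chicago 15, Fresno 10. Fresno eliminated.
Round 5: Austin 22, Chicago 15. Austin has a majority (≥19).

Austin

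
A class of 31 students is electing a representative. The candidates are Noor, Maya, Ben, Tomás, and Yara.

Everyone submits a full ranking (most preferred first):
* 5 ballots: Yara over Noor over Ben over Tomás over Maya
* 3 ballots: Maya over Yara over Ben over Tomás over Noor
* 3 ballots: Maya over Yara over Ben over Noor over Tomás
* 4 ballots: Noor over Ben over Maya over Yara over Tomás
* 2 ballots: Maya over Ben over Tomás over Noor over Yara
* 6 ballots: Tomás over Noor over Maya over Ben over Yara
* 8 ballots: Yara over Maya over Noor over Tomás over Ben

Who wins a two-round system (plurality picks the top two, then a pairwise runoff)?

Round 1 first-place votes: Noor 4, Maya 8, Ben 0, Tomás 6, Yara 13. Yara and Maya advance.
Runoff: Yara is ranked above Maya on 13 ballots, Maya above Yara on 18.

Maya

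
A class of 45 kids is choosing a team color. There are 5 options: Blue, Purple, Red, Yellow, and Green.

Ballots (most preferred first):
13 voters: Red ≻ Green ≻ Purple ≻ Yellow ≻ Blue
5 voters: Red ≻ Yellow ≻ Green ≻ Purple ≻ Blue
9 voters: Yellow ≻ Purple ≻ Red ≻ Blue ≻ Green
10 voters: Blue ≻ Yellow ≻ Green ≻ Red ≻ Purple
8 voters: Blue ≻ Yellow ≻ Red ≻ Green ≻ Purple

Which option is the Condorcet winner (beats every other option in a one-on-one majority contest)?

Yellow vs Blue: 27–18
Yellow vs Purple: 32–13
Yellow vs Red: 27–18
Yellow vs Green: 32–13
Yellow beats every other option.

Yellow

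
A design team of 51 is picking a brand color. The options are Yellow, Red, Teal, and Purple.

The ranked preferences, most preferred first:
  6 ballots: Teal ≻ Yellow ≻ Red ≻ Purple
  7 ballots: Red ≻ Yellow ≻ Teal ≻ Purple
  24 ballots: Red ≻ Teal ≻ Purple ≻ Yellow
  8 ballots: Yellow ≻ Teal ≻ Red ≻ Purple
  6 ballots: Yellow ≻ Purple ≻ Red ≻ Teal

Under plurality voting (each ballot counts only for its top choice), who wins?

Red

First-place votes: Yellow 14, Red 31, Teal 6, Purple 0.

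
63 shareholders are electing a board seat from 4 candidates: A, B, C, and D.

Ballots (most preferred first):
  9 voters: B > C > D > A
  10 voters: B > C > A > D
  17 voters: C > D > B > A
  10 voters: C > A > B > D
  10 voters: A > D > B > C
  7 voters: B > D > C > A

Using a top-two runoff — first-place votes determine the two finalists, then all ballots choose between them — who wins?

B

Round 1 first-place votes: A 10, B 26, C 27, D 0. C and B advance.
Runoff: C is ranked above B on 27 ballots, B above C on 36.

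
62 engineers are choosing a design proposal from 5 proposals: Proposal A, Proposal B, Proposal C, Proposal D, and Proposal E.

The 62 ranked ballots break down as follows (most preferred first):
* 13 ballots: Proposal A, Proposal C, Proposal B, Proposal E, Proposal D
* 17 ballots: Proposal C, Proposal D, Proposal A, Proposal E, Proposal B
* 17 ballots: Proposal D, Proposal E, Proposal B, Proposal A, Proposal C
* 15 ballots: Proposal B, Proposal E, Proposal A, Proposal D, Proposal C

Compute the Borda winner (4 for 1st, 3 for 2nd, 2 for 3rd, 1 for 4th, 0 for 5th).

Proposal A: 13×4 + 17×2 + 17×1 + 15×2 = 133
Proposal B: 13×2 + 17×0 + 17×2 + 15×4 = 120
Proposal C: 13×3 + 17×4 + 17×0 + 15×0 = 107
Proposal D: 13×0 + 17×3 + 17×4 + 15×1 = 134
Proposal E: 13×1 + 17×1 + 17×3 + 15×3 = 126

Proposal D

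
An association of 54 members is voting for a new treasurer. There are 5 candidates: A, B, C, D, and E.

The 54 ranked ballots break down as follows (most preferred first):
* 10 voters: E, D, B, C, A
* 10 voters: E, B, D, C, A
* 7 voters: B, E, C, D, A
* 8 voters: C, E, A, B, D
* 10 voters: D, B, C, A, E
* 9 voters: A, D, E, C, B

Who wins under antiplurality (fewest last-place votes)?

Last-place votes: A 27, B 9, C 0, D 8, E 10.

C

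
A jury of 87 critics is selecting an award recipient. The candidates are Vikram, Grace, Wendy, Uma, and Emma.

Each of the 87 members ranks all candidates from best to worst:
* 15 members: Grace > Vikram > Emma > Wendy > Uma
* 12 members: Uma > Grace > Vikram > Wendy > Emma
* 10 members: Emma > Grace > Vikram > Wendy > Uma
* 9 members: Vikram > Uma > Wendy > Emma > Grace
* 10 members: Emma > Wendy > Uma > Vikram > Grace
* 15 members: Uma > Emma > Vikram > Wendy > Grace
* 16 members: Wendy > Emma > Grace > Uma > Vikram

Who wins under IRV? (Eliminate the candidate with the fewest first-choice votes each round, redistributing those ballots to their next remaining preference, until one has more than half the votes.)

Round 1: Vikram 9, Grace 15, Wendy 16, Uma 27, Emma 20. Vikram eliminated.
Round 2: Grace 15, Wendy 16, Uma 36, Emma 20. Grace eliminated.
Round 3: Wendy 16, Uma 36, Emma 35. Wendy eliminated.
Round 4: Uma 36, Emma 51. Emma has a majority (≥44).

Emma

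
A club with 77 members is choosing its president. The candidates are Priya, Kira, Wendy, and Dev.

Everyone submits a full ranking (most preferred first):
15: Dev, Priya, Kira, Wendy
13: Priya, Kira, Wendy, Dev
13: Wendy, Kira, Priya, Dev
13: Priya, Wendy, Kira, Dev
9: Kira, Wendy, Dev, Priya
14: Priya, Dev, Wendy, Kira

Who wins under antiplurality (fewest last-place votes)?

Last-place votes: Priya 9, Kira 14, Wendy 15, Dev 39.

Priya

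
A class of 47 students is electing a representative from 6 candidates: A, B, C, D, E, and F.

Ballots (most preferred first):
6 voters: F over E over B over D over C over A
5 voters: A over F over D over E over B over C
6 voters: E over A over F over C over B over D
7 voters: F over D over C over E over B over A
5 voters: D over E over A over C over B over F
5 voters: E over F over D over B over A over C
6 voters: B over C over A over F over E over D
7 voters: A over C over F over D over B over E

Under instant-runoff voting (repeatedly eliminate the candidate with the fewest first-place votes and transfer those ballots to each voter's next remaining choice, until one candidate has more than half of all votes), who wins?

E

Round 1: A 12, B 6, C 0, D 5, E 11, F 13. C eliminated.
Round 2: A 12, B 6, D 5, E 11, F 13. D eliminated.
Round 3: A 12, B 6, E 16, F 13. B eliminated.
Round 4: A 18, E 16, F 13. F eliminated.
Round 5: A 18, E 29. E has a majority (≥24).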